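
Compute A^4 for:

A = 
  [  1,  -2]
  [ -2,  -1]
A² = A·A:
A²[1,1] = (1)(1) + (-2)(-2) = 5
A²[1,2] = (1)(-2) + (-2)(-1) = 0
A²[2,1] = (-2)(1) + (-1)(-2) = 0
A²[2,2] = (-2)(-2) + (-1)(-1) = 5
A² = 
  [  5,   0]
  [  0,   5]

A^3 = A^2·A:
A^3[1,1] = (5)(1) + (0)(-2) = 5
A^3[1,2] = (5)(-2) + (0)(-1) = -10
A^3[2,1] = (0)(1) + (5)(-2) = -10
A^3[2,2] = (0)(-2) + (5)(-1) = -5
A^3 = 
  [  5, -10]
  [-10,  -5]

A^4 = A^3·A:
A^4[1,1] = (5)(1) + (-10)(-2) = 25
A^4[1,2] = (5)(-2) + (-10)(-1) = 0
A^4[2,1] = (-10)(1) + (-5)(-2) = 0
A^4[2,2] = (-10)(-2) + (-5)(-1) = 25
A^4 = 
  [ 25,   0]
  [  0,  25]

Therefore
A^4 = 
  [ 25,   0]
  [  0,  25]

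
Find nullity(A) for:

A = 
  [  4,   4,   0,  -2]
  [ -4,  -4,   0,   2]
nullity(A) = 3

Row reduce:
R2 → R2 + (1)·R1
REF = 
  [  4,   4,   0,  -2]
  [  0,   0,   0,   0]
Pivot columns: 1 → 1 pivot.
rank(A) = 1, so nullity(A) = 4 - 1 = 3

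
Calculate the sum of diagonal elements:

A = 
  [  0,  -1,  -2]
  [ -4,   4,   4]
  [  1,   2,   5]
9

tr(A) = 0 + 4 + 5 = 9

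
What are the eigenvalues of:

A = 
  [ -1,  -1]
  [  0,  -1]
λ = -1, -1

tr(A) = -2, det(A) = 1
Characteristic polynomial: λ² - tr(A)λ + det(A) = λ² + 2λ + 1
λ² + 2λ + 1 = (λ + 1)²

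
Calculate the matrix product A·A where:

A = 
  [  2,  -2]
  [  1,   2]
A² = A·A:
A²[1,1] = (2)(2) + (-2)(1) = 2
A²[1,2] = (2)(-2) + (-2)(2) = -8
A²[2,1] = (1)(2) + (2)(1) = 4
A²[2,2] = (1)(-2) + (2)(2) = 2
A² = 
  [  2,  -8]
  [  4,   2]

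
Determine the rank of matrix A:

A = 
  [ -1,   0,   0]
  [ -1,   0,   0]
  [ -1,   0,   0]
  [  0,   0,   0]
rank(A) = 1

Row reduce:
R2 → R2 - (1)·R1
R3 → R3 - (1)·R1
REF = 
  [ -1,   0,   0]
  [  0,   0,   0]
  [  0,   0,   0]
  [  0,   0,   0]
Pivot columns: 1 → 1 pivot.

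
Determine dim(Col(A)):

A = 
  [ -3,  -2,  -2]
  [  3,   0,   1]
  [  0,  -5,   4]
dim(Col(A)) = 3

Row reduce:
R2 → R2 + (1)·R1
R3 → R3 - (5/2)·R2
REF = 
  [  -3,   -2,   -2]
  [   0,   -2,   -1]
  [   0,    0, 13/2]
Pivot columns: 1, 2, 3 → 3 pivots.
dim(Col(A)) = number of pivot columns = 3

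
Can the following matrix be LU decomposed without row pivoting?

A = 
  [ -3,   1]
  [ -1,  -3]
Yes.
A[1,1] = -3 ≠ 0, so Gaussian elimination proceeds without a row swap: multiplier ℓ₂₁ = (-1)/(-3) = 1/3, and U[2,2] = -3 - (1/3)(1) = -10/3.
L = 
  [  1,   0]
  [1/3,   1]
U = 
  [   -3,     1]
  [    0, -10/3]
Check row 2 of LU: [(1/3)(-3), (1/3)(1) + (-10/3)] = [-1, -3] = row 2 of A ✓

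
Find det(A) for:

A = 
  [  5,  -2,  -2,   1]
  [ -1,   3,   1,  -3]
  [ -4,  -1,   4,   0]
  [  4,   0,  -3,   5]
185

Cofactor expansion along row 1: det(A) = a₁₁M₁₁ - a₁₂M₁₂ + a₁₃M₁₃ - a₁₄M₁₄

M₁₁ = det[[3, 1, -3]; [-1, 4, 0]; [0, -3, 5]]
  = (3)·((4)(5) - (0)(-3)) - (1)·((-1)(5) - (0)(0)) + (-3)·((-1)(-3) - (4)(0))
  = (3)(20) - (1)(-5) + (-3)(3)
  = 56
M₁₂ = det[[-1, 1, -3]; [-4, 4, 0]; [4, -3, 5]]
  = (-1)·((4)(5) - (0)(-3)) - (1)·((-4)(5) - (0)(4)) + (-3)·((-4)(-3) - (4)(4))
  = (-1)(20) - (1)(-20) + (-3)(-4)
  = 12
M₁₃ = det[[-1, 3, -3]; [-4, -1, 0]; [4, 0, 5]]
  = (-1)·((-1)(5) - (0)(0)) - (3)·((-4)(5) - (0)(4)) + (-3)·((-4)(0) - (-1)(4))
  = (-1)(-5) - (3)(-20) + (-3)(4)
  = 53
M₁₄ = det[[-1, 3, 1]; [-4, -1, 4]; [4, 0, -3]]
  = (-1)·((-1)(-3) - (4)(0)) - (3)·((-4)(-3) - (4)(4)) + (1)·((-4)(0) - (-1)(4))
  = (-1)(3) - (3)(-4) + (1)(4)
  = 13

det(A) = (5)(56) - (-2)(12) + (-2)(53) - (1)(13) = 185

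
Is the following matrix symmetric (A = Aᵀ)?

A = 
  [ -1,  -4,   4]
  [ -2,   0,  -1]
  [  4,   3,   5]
No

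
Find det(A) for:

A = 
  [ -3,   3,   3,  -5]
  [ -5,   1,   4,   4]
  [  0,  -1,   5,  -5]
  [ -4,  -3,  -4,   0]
Cofactor expansion along row 1: det(A) = a₁₁M₁₁ - a₁₂M₁₂ + a₁₃M₁₃ - a₁₄M₁₄

M₁₁ = det[[1, 4, 4]; [-1, 5, -5]; [-3, -4, 0]]
  = (1)·((5)(0) - (-5)(-4)) - (4)·((-1)(0) - (-5)(-3)) + (4)·((-1)(-4) - (5)(-3))
  = (1)(-20) - (4)(-15) + (4)(19)
  = 116
M₁₂ = det[[-5, 4, 4]; [0, 5, -5]; [-4, -4, 0]]
  = (-5)·((5)(0) - (-5)(-4)) - (4)·((0)(0) - (-5)(-4)) + (4)·((0)(-4) - (5)(-4))
  = (-5)(-20) - (4)(-20) + (4)(20)
  = 260
M₁₃ = det[[-5, 1, 4]; [0, -1, -5]; [-4, -3, 0]]
  = (-5)·((-1)(0) - (-5)(-3)) - (1)·((0)(0) - (-5)(-4)) + (4)·((0)(-3) - (-1)(-4))
  = (-5)(-15) - (1)(-20) + (4)(-4)
  = 79
M₁₄ = det[[-5, 1, 4]; [0, -1, 5]; [-4, -3, -4]]
  = (-5)·((-1)(-4) - (5)(-3)) - (1)·((0)(-4) - (5)(-4)) + (4)·((0)(-3) - (-1)(-4))
  = (-5)(19) - (1)(20) + (4)(-4)
  = -131

det(A) = (-3)(116) - (3)(260) + (3)(79) - (-5)(-131) = -1546

det(A) = -1546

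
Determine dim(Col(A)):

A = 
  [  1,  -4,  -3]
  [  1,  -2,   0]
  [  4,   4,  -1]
dim(Col(A)) = 3

Row reduce:
R2 → R2 - (1)·R1
R3 → R3 - (4)·R1
R3 → R3 - (10)·R2
REF = 
  [  1,  -4,  -3]
  [  0,   2,   3]
  [  0,   0, -19]
Pivot columns: 1, 2, 3 → 3 pivots.
dim(Col(A)) = number of pivot columns = 3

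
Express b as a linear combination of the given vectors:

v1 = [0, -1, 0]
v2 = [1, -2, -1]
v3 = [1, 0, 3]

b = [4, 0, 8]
c1 = -2, c2 = 1, c3 = 3

b = -2·v1 + 1·v2 + 3·v3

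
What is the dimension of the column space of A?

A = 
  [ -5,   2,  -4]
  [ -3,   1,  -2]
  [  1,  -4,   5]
Row reduce:
R2 → R2 - (3/5)·R1
R3 → R3 + (1/5)·R1
R3 → R3 - (18)·R2
REF = 
  [  -5,    2,   -4]
  [   0, -1/5,  2/5]
  [   0,    0,   -3]
Pivot columns: 1, 2, 3 → 3 pivots.
dim(Col(A)) = number of pivot columns = 3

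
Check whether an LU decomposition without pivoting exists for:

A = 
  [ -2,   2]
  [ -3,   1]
Yes.
A[1,1] = -2 ≠ 0, so Gaussian elimination proceeds without a row swap: multiplier ℓ₂₁ = (-3)/(-2) = 3/2, and U[2,2] = 1 - (3/2)(2) = -2.
L = 
  [  1,   0]
  [3/2,   1]
U = 
  [ -2,   2]
  [  0,  -2]
Check row 2 of LU: [(3/2)(-2), (3/2)(2) + (-2)] = [-3, 1] = row 2 of A ✓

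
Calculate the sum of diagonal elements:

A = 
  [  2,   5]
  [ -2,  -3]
-1

tr(A) = 2 + -3 = -1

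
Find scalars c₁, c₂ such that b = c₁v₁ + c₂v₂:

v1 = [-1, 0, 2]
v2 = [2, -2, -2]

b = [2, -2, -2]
c1 = 0, c2 = 1

b = 0·v1 + 1·v2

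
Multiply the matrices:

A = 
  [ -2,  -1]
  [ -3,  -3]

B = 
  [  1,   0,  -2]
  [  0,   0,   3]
AB = 
  [ -2,   0,   1]
  [ -3,   0,  -3]

A is 2×2 and B is 2×3, so AB is 2×3. Each entry is (row of A)·(column of B):
AB[1,1] = (-2)(1) + (-1)(0) = -2
AB[1,2] = (-2)(0) + (-1)(0) = 0
AB[1,3] = (-2)(-2) + (-1)(3) = 1
AB[2,1] = (-3)(1) + (-3)(0) = -3
AB[2,2] = (-3)(0) + (-3)(0) = 0
AB[2,3] = (-3)(-2) + (-3)(3) = -3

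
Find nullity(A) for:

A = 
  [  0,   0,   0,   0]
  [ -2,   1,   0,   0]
nullity(A) = 3

Row reduce:
Swap R1 ↔ R2
REF = 
  [ -2,   1,   0,   0]
  [  0,   0,   0,   0]
Pivot columns: 1 → 1 pivot.
rank(A) = 1, so nullity(A) = 4 - 1 = 3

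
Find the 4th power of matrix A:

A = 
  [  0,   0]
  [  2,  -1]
A^4 = 
  [  0,   0]
  [ -2,   1]

A² = A·A:
A²[1,1] = (0)(0) + (0)(2) = 0
A²[1,2] = (0)(0) + (0)(-1) = 0
A²[2,1] = (2)(0) + (-1)(2) = -2
A²[2,2] = (2)(0) + (-1)(-1) = 1
A² = 
  [  0,   0]
  [ -2,   1]

A^3 = A^2·A:
A^3[1,1] = (0)(0) + (0)(2) = 0
A^3[1,2] = (0)(0) + (0)(-1) = 0
A^3[2,1] = (-2)(0) + (1)(2) = 2
A^3[2,2] = (-2)(0) + (1)(-1) = -1
A^3 = 
  [  0,   0]
  [  2,  -1]

A^4 = A^3·A:
A^4[1,1] = (0)(0) + (0)(2) = 0
A^4[1,2] = (0)(0) + (0)(-1) = 0
A^4[2,1] = (2)(0) + (-1)(2) = -2
A^4[2,2] = (2)(0) + (-1)(-1) = 1
A^4 = 
  [  0,   0]
  [ -2,   1]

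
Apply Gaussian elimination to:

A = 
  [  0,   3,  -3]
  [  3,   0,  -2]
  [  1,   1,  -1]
Row operations:
Swap R1 ↔ R2
R3 → R3 - (1/3)·R1
R3 → R3 - (1/3)·R2

Resulting echelon form:
REF = 
  [  3,   0,  -2]
  [  0,   3,  -3]
  [  0,   0, 2/3]

Rank = 3 (number of non-zero pivot rows).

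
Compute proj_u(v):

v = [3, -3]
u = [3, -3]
proj_u(v) = [3, -3]

v·u = (3)(3) + (-3)(-3) = 18
u·u = (3)² + (-3)² = 18
proj_u(v) = (v·u / u·u) × u = (18/18) × u = (1) × u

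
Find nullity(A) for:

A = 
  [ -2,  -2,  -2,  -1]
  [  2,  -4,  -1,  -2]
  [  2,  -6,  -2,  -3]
nullity(A) = 2

Row reduce:
R2 → R2 + (1)·R1
R3 → R3 + (1)·R1
R3 → R3 - (4/3)·R2
REF = 
  [ -2,  -2,  -2,  -1]
  [  0,  -6,  -3,  -3]
  [  0,   0,   0,   0]
Pivot columns: 1, 2 → 2 pivots.
rank(A) = 2, so nullity(A) = 4 - 2 = 2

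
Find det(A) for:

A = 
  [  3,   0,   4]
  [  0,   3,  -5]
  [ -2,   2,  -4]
Cofactor expansion along row 1:
det(A) = (3)·((3)(-4) - (-5)(2)) - (0)·((0)(-4) - (-5)(-2)) + (4)·((0)(2) - (3)(-2))
  = (3)(-2) - (0)(-10) + (4)(6)
  = 18

det(A) = 18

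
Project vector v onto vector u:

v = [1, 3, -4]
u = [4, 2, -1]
proj_u(v) = [8/3, 4/3, -2/3]

v·u = (1)(4) + (3)(2) + (-4)(-1) = 14
u·u = (4)² + (2)² + (-1)² = 21
proj_u(v) = (v·u / u·u) × u = (14/21) × u = (2/3) × u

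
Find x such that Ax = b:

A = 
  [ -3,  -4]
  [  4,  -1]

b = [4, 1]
x = [0, -1]

Row reduce the augmented matrix [A|b]:
R2 → R2 + (4/3)·R1
REF = 
  [   -3,    -4,     4]
  [    0, -19/3,  19/3]

Back-substitution:
x₂ = (19/3) / (-19/3) = -1
x₁ = (4 - (-4)(-1)) / (-3) = 0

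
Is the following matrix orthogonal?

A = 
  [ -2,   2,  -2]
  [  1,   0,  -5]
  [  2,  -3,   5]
No

AᵀA = 
  [  9, -10,   9]
  [-10,  13, -19]
  [  9, -19,  54]
≠ I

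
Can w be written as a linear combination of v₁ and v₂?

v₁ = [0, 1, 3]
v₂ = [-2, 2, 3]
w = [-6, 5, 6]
Yes

Form the augmented matrix and row-reduce:
[v₁|v₂|w] = 
  [  0,  -2,  -6]
  [  1,   2,   5]
  [  3,   3,   6]
Swap R1 ↔ R2
R3 → R3 - (3)·R1
R3 → R3 - (3/2)·R2
REF = 
  [  1,   2,   5]
  [  0,  -2,  -6]
  [  0,   0,   0]

No row of the form [0 0 | nonzero], so the system is consistent. Back-substitution gives c₁ = -1, c₂ = 3: w = (-1)·v₁ + (3)·v₂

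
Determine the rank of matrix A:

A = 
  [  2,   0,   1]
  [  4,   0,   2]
rank(A) = 1

Row reduce:
R2 → R2 - (2)·R1
REF = 
  [  2,   0,   1]
  [  0,   0,   0]
Pivot columns: 1 → 1 pivot.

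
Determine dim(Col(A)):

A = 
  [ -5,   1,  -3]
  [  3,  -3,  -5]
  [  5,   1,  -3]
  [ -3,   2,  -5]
dim(Col(A)) = 3

Row reduce:
R2 → R2 + (3/5)·R1
R3 → R3 + (1)·R1
R4 → R4 - (3/5)·R1
R3 → R3 + (5/6)·R2
R4 → R4 + (7/12)·R2
R4 → R4 - (43/70)·R3
REF = 
  [   -5,     1,    -3]
  [    0, -12/5, -34/5]
  [    0,     0, -35/3]
  [    0,     0,     0]
Pivot columns: 1, 2, 3 → 3 pivots.
dim(Col(A)) = number of pivot columns = 3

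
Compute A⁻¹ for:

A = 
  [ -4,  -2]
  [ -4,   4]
det(A) = (-4)(4) - (-2)(-4) = -24
For a 2×2 matrix, A⁻¹ = (1/det(A)) · [[d, -b], [-c, a]]
    = (-1/24) · [[4, 2], [4, -4]]

A⁻¹ = 
  [ -1/6, -1/12]
  [ -1/6,   1/6]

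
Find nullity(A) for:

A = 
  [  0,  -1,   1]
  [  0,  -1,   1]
nullity(A) = 2

Row reduce:
R2 → R2 - (1)·R1
REF = 
  [  0,  -1,   1]
  [  0,   0,   0]
Pivot columns: 2 → 1 pivot.
rank(A) = 1, so nullity(A) = 3 - 1 = 2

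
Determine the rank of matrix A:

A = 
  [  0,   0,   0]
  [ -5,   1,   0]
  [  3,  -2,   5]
rank(A) = 2

Row reduce:
Swap R1 ↔ R2
R3 → R3 + (3/5)·R1
Swap R2 ↔ R3
REF = 
  [  -5,    1,    0]
  [   0, -7/5,    5]
  [   0,    0,    0]
Pivot columns: 1, 2 → 2 pivots.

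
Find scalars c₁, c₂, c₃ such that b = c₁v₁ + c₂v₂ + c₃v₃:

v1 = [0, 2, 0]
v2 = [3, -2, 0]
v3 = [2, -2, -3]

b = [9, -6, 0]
c1 = 0, c2 = 3, c3 = 0

b = 0·v1 + 3·v2 + 0·v3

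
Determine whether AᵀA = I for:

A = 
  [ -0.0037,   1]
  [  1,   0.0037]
Yes

AᵀA = 
  [  1,   0]
  [  0,   1]
≈ I (equal to I up to the 4-dp rounding of the entries)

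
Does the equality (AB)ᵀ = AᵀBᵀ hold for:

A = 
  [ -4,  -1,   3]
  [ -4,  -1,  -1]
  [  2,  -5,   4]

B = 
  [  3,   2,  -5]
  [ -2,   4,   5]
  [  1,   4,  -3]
No

(AB)ᵀ = 
  [ -7, -11,  20]
  [  0, -16,   0]
  [  6,  18, -47]

AᵀBᵀ = 
  [-30,   2, -26]
  [ 20, -27,  10]
  [-13,  10, -13]

The two matrices differ, so (AB)ᵀ ≠ AᵀBᵀ in general. The correct identity is (AB)ᵀ = BᵀAᵀ.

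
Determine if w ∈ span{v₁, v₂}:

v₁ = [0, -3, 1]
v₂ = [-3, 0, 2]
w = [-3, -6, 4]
Yes

Form the augmented matrix and row-reduce:
[v₁|v₂|w] = 
  [  0,  -3,  -3]
  [ -3,   0,  -6]
  [  1,   2,   4]
Swap R1 ↔ R2
R3 → R3 + (1/3)·R1
R3 → R3 + (2/3)·R2
REF = 
  [ -3,   0,  -6]
  [  0,  -3,  -3]
  [  0,   0,   0]

No row of the form [0 0 | nonzero], so the system is consistent. Back-substitution gives c₁ = 2, c₂ = 1: w = (2)·v₁ + (1)·v₂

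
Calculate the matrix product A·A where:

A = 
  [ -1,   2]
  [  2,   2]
A² = A·A:
A²[1,1] = (-1)(-1) + (2)(2) = 5
A²[1,2] = (-1)(2) + (2)(2) = 2
A²[2,1] = (2)(-1) + (2)(2) = 2
A²[2,2] = (2)(2) + (2)(2) = 8
A² = 
  [  5,   2]
  [  2,   8]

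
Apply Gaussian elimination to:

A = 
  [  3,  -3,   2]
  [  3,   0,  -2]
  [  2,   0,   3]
Row operations:
R2 → R2 - (1)·R1
R3 → R3 - (2/3)·R1
R3 → R3 - (2/3)·R2

Resulting echelon form:
REF = 
  [   3,   -3,    2]
  [   0,    3,   -4]
  [   0,    0, 13/3]

Rank = 3 (number of non-zero pivot rows).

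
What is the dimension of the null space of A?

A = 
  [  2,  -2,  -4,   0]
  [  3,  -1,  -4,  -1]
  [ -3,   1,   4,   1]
nullity(A) = 2

Row reduce:
R2 → R2 - (3/2)·R1
R3 → R3 + (3/2)·R1
R3 → R3 + (1)·R2
REF = 
  [  2,  -2,  -4,   0]
  [  0,   2,   2,  -1]
  [  0,   0,   0,   0]
Pivot columns: 1, 2 → 2 pivots.
rank(A) = 2, so nullity(A) = 4 - 2 = 2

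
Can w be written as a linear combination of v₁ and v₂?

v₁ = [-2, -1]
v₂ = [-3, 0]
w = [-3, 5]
Yes

Form the augmented matrix and row-reduce:
[v₁|v₂|w] = 
  [ -2,  -3,  -3]
  [ -1,   0,   5]
R2 → R2 - (1/2)·R1
REF = 
  [  -2,   -3,   -3]
  [   0,  3/2, 13/2]

No row of the form [0 0 | nonzero], so the system is consistent. Back-substitution gives c₁ = -5, c₂ = 13/3: w = (-5)·v₁ + (13/3)·v₂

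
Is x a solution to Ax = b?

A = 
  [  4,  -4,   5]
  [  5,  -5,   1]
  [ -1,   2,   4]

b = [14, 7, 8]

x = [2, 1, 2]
Yes

Ax = [14, 7, 8] = b ✓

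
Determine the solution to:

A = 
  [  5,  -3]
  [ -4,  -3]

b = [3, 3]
x = [0, -1]

Row reduce the augmented matrix [A|b]:
R2 → R2 + (4/5)·R1
REF = 
  [    5,    -3,     3]
  [    0, -27/5,  27/5]

Back-substitution:
x₂ = (27/5) / (-27/5) = -1
x₁ = (3 - (-3)(-1)) / 5 = 0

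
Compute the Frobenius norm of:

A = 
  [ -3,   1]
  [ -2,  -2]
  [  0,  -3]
||A||_F = 5.196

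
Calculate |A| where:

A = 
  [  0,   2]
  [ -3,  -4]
6

For a 2×2 matrix, det = ad - bc = (0)(-4) - (2)(-3) = 6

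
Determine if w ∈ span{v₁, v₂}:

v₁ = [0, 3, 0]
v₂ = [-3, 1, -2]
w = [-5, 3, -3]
No

Form the augmented matrix and row-reduce:
[v₁|v₂|w] = 
  [  0,  -3,  -5]
  [  3,   1,   3]
  [  0,  -2,  -3]
Swap R1 ↔ R2
R3 → R3 - (2/3)·R2
REF = 
  [  3,   1,   3]
  [  0,  -3,  -5]
  [  0,   0, 1/3]

Row 3 reads [0 0 | 1/3], i.e. 0 = 1/3, so the system is inconsistent and w ∉ span{v₁, v₂}.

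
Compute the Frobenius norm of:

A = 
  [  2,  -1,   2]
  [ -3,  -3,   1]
||A||_F = 5.292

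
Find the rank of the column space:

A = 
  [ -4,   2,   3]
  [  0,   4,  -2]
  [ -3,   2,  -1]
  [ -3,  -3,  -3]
dim(Col(A)) = 3

Row reduce:
R3 → R3 - (3/4)·R1
R4 → R4 - (3/4)·R1
R3 → R3 - (1/8)·R2
R4 → R4 + (9/8)·R2
R4 → R4 - (5/2)·R3
REF = 
  [ -4,   2,   3]
  [  0,   4,  -2]
  [  0,   0,  -3]
  [  0,   0,   0]
Pivot columns: 1, 2, 3 → 3 pivots.
dim(Col(A)) = number of pivot columns = 3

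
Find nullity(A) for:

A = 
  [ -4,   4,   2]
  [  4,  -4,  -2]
nullity(A) = 2

Row reduce:
R2 → R2 + (1)·R1
REF = 
  [ -4,   4,   2]
  [  0,   0,   0]
Pivot columns: 1 → 1 pivot.
rank(A) = 1, so nullity(A) = 3 - 1 = 2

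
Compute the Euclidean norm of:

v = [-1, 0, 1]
1.414

||v||₂ = √((-1)² + (0)² + (1)²) = √2 = 1.414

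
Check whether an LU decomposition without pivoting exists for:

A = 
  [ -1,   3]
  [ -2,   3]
Yes.
A[1,1] = -1 ≠ 0, so Gaussian elimination proceeds without a row swap: multiplier ℓ₂₁ = (-2)/(-1) = 2, and U[2,2] = 3 - (2)(3) = -3.
L = 
  [  1,   0]
  [  2,   1]
U = 
  [ -1,   3]
  [  0,  -3]
Check row 2 of LU: [(2)(-1), (2)(3) + (-3)] = [-2, 3] = row 2 of A ✓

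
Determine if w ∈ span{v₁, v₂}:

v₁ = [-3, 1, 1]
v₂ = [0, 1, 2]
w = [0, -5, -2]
No

Form the augmented matrix and row-reduce:
[v₁|v₂|w] = 
  [ -3,   0,   0]
  [  1,   1,  -5]
  [  1,   2,  -2]
R2 → R2 + (1/3)·R1
R3 → R3 + (1/3)·R1
R3 → R3 - (2)·R2
REF = 
  [ -3,   0,   0]
  [  0,   1,  -5]
  [  0,   0,   8]

Row 3 reads [0 0 | 8], i.e. 0 = 8, so the system is inconsistent and w ∉ span{v₁, v₂}.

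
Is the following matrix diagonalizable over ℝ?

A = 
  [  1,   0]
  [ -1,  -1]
Yes

tr(A) = 0, det(A) = -1
Characteristic polynomial: λ² - tr(A)λ + det(A) = λ² - 1
λ² - 1 = (λ + 1)(λ - 1)
Eigenvalues: 1, -1
λ=-1: alg. mult. = 1, geom. mult. = 2 - rank(A - (-1)I) = 2 - 1 = 1
λ=1: alg. mult. = 1, geom. mult. = 2 - rank(A - (1)I) = 2 - 1 = 1
Sum of geometric multiplicities equals n, so A has n independent eigenvectors.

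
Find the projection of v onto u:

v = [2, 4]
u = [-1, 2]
v·u = (2)(-1) + (4)(2) = 6
u·u = (-1)² + (2)² = 5
proj_u(v) = (v·u / u·u) × u = (6/5) × u

proj_u(v) = [-6/5, 12/5]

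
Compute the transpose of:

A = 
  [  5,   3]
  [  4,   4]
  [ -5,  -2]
Aᵀ = 
  [  5,   4,  -5]
  [  3,   4,  -2]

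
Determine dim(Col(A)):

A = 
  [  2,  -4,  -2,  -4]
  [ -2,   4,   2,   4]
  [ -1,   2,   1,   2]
Row reduce:
R2 → R2 + (1)·R1
R3 → R3 + (1/2)·R1
REF = 
  [  2,  -4,  -2,  -4]
  [  0,   0,   0,   0]
  [  0,   0,   0,   0]
Pivot columns: 1 → 1 pivot.
dim(Col(A)) = number of pivot columns = 1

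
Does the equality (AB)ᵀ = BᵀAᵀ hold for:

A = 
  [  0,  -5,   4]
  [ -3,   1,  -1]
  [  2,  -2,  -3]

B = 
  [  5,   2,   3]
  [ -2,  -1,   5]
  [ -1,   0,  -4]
Yes

(AB)ᵀ = 
  [  6, -16,  17]
  [  5,  -7,   6]
  [-41,   0,   8]

BᵀAᵀ = 
  [  6, -16,  17]
  [  5,  -7,   6]
  [-41,   0,   8]

Both sides are equal — this is the standard identity (AB)ᵀ = BᵀAᵀ, which holds for all A, B.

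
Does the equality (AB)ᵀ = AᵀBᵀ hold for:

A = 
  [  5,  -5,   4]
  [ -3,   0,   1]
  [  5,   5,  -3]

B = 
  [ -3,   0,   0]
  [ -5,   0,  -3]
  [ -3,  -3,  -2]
No

(AB)ᵀ = 
  [ -2,   6, -31]
  [-12,  -3,   9]
  [  7,  -2,  -9]

AᵀBᵀ = 
  [-15, -40, -16]
  [ 15,  10,   5]
  [-12, -11,  -9]

The two matrices differ, so (AB)ᵀ ≠ AᵀBᵀ in general. The correct identity is (AB)ᵀ = BᵀAᵀ.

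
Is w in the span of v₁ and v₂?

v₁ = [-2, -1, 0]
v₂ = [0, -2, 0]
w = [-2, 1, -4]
No

Form the augmented matrix and row-reduce:
[v₁|v₂|w] = 
  [ -2,   0,  -2]
  [ -1,  -2,   1]
  [  0,   0,  -4]
R2 → R2 - (1/2)·R1
REF = 
  [ -2,   0,  -2]
  [  0,  -2,   2]
  [  0,   0,  -4]

Row 3 reads [0 0 | -4], i.e. 0 = -4, so the system is inconsistent and w ∉ span{v₁, v₂}.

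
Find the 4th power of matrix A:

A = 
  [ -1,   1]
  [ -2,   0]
A² = A·A:
A²[1,1] = (-1)(-1) + (1)(-2) = -1
A²[1,2] = (-1)(1) + (1)(0) = -1
A²[2,1] = (-2)(-1) + (0)(-2) = 2
A²[2,2] = (-2)(1) + (0)(0) = -2
A² = 
  [ -1,  -1]
  [  2,  -2]

A^3 = A^2·A:
A^3[1,1] = (-1)(-1) + (-1)(-2) = 3
A^3[1,2] = (-1)(1) + (-1)(0) = -1
A^3[2,1] = (2)(-1) + (-2)(-2) = 2
A^3[2,2] = (2)(1) + (-2)(0) = 2
A^3 = 
  [  3,  -1]
  [  2,   2]

A^4 = A^3·A:
A^4[1,1] = (3)(-1) + (-1)(-2) = -1
A^4[1,2] = (3)(1) + (-1)(0) = 3
A^4[2,1] = (2)(-1) + (2)(-2) = -6
A^4[2,2] = (2)(1) + (2)(0) = 2
A^4 = 
  [ -1,   3]
  [ -6,   2]

Therefore
A^4 = 
  [ -1,   3]
  [ -6,   2]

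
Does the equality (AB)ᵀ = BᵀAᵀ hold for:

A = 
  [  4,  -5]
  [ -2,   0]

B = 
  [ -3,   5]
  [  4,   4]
Yes

(AB)ᵀ = 
  [-32,   6]
  [  0, -10]

BᵀAᵀ = 
  [-32,   6]
  [  0, -10]

Both sides are equal — this is the standard identity (AB)ᵀ = BᵀAᵀ, which holds for all A, B.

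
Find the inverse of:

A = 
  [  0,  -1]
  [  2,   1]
det(A) = (0)(1) - (-1)(2) = 2
For a 2×2 matrix, A⁻¹ = (1/det(A)) · [[d, -b], [-c, a]]
    = (1/2) · [[1, 1], [-2, 0]]

A⁻¹ = 
  [1/2, 1/2]
  [ -1,   0]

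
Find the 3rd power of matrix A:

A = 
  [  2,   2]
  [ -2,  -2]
A² = A·A:
A²[1,1] = (2)(2) + (2)(-2) = 0
A²[1,2] = (2)(2) + (2)(-2) = 0
A²[2,1] = (-2)(2) + (-2)(-2) = 0
A²[2,2] = (-2)(2) + (-2)(-2) = 0
A² = 
  [  0,   0]
  [  0,   0]

A^3 = A^2·A:
A^3[1,1] = (0)(2) + (0)(-2) = 0
A^3[1,2] = (0)(2) + (0)(-2) = 0
A^3[2,1] = (0)(2) + (0)(-2) = 0
A^3[2,2] = (0)(2) + (0)(-2) = 0
A^3 = 
  [  0,   0]
  [  0,   0]

Therefore
A^3 = 
  [  0,   0]
  [  0,   0]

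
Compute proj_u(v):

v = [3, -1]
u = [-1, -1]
proj_u(v) = [1, 1]

v·u = (3)(-1) + (-1)(-1) = -2
u·u = (-1)² + (-1)² = 2
proj_u(v) = (v·u / u·u) × u = (-2/2) × u = (-1) × u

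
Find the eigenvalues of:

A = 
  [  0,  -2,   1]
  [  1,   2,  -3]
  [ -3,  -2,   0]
λ = -2, 2 + i√3, 2 - i√3  (≈ -2, 2 + 1.732i, 2 - 1.732i)

Characteristic polynomial: det(λI - A) = λ³ - 2λ² - λ + 14
Testing integer divisors of the constant term: p(-2) = 0, so (λ + 2) is a factor:
p(λ) = (λ + 2)(λ² - 4λ + 7)
λ² - 4λ + 7 = 0  ⇒  λ = (4 ± √((-4)² - 4·(7)))/2 = (4 ± √(-12))/2
  = 2 + i√3,  2 - i√3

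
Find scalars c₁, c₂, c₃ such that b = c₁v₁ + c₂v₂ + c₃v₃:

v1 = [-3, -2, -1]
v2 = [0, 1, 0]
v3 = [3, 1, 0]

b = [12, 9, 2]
c1 = -2, c2 = 3, c3 = 2

b = -2·v1 + 3·v2 + 2·v3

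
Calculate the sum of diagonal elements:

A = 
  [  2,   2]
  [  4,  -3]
-1

tr(A) = 2 + -3 = -1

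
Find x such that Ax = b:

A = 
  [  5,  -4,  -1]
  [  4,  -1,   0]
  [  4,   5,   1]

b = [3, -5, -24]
Row reduce the augmented matrix [A|b]:
R2 → R2 - (4/5)·R1
R3 → R3 - (4/5)·R1
R3 → R3 - (41/11)·R2
REF = 
  [     5,     -4,     -1,      3]
  [     0,   11/5,    4/5,  -37/5]
  [     0,      0, -13/11,  13/11]

Back-substitution:
x₃ = (13/11) / (-13/11) = -1
x₂ = (-37/5 - (4/5)(-1)) / (11/5) = -3
x₁ = (3 - (-4)(-3) - (-1)(-1)) / 5 = -2

x = [-2, -3, -1]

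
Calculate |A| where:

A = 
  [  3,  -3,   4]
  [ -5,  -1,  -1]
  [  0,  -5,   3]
31

Cofactor expansion along row 1:
det(A) = (3)·((-1)(3) - (-1)(-5)) - (-3)·((-5)(3) - (-1)(0)) + (4)·((-5)(-5) - (-1)(0))
  = (3)(-8) - (-3)(-15) + (4)(25)
  = 31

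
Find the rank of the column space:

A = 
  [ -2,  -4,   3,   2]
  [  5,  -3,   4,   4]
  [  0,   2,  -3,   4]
Row reduce:
R2 → R2 + (5/2)·R1
R3 → R3 + (2/13)·R2
REF = 
  [    -2,     -4,      3,      2]
  [     0,    -13,   23/2,      9]
  [     0,      0, -16/13,  70/13]
Pivot columns: 1, 2, 3 → 3 pivots.
dim(Col(A)) = number of pivot columns = 3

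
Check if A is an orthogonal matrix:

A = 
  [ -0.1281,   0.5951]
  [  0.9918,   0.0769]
No

AᵀA = 
  [  1.0001,   0]
  [  0,   0.3601]
≠ I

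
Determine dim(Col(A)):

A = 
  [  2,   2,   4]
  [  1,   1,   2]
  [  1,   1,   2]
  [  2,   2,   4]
Row reduce:
R2 → R2 - (1/2)·R1
R3 → R3 - (1/2)·R1
R4 → R4 - (1)·R1
REF = 
  [  2,   2,   4]
  [  0,   0,   0]
  [  0,   0,   0]
  [  0,   0,   0]
Pivot columns: 1 → 1 pivot.
dim(Col(A)) = number of pivot columns = 1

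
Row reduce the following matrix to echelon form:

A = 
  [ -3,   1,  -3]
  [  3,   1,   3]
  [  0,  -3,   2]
Row operations:
R2 → R2 + (1)·R1
R3 → R3 + (3/2)·R2

Resulting echelon form:
REF = 
  [ -3,   1,  -3]
  [  0,   2,   0]
  [  0,   0,   2]

Rank = 3 (number of non-zero pivot rows).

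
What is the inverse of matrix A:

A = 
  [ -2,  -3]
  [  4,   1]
det(A) = (-2)(1) - (-3)(4) = 10
For a 2×2 matrix, A⁻¹ = (1/det(A)) · [[d, -b], [-c, a]]
    = (1/10) · [[1, 3], [-4, -2]]

A⁻¹ = 
  [1/10, 3/10]
  [-2/5, -1/5]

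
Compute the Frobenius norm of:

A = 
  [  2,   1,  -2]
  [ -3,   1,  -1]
||A||_F = 4.472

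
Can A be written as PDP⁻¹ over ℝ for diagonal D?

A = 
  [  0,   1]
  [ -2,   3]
Yes

tr(A) = 3, det(A) = 2
Characteristic polynomial: λ² - tr(A)λ + det(A) = λ² - 3λ + 2
λ² - 3λ + 2 = (λ - 1)(λ - 2)
Eigenvalues: 2, 1
λ=1: alg. mult. = 1, geom. mult. = 2 - rank(A - (1)I) = 2 - 1 = 1
λ=2: alg. mult. = 1, geom. mult. = 2 - rank(A - (2)I) = 2 - 1 = 1
Sum of geometric multiplicities equals n, so A has n independent eigenvectors.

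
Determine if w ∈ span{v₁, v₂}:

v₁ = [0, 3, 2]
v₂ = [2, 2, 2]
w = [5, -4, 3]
No

Form the augmented matrix and row-reduce:
[v₁|v₂|w] = 
  [  0,   2,   5]
  [  3,   2,  -4]
  [  2,   2,   3]
Swap R1 ↔ R2
R3 → R3 - (2/3)·R1
R3 → R3 - (1/3)·R2
REF = 
  [  3,   2,  -4]
  [  0,   2,   5]
  [  0,   0,   4]

Row 3 reads [0 0 | 4], i.e. 0 = 4, so the system is inconsistent and w ∉ span{v₁, v₂}.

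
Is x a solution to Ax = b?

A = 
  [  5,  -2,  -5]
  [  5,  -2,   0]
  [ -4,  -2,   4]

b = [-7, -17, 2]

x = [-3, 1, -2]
Yes

Ax = [-7, -17, 2] = b ✓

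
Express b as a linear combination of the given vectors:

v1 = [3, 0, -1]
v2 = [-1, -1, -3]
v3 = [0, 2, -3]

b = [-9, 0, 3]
c1 = -3, c2 = 0, c3 = 0

b = -3·v1 + 0·v2 + 0·v3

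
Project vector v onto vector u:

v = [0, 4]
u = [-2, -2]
proj_u(v) = [2, 2]

v·u = (0)(-2) + (4)(-2) = -8
u·u = (-2)² + (-2)² = 8
proj_u(v) = (v·u / u·u) × u = (-8/8) × u = (-1) × u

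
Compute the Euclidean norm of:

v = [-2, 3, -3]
4.69

||v||₂ = √((-2)² + (3)² + (-3)²) = √22 = 4.69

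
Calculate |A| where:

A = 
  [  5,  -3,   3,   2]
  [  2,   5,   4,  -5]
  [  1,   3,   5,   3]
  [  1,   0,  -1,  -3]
Cofactor expansion along row 1: det(A) = a₁₁M₁₁ - a₁₂M₁₂ + a₁₃M₁₃ - a₁₄M₁₄

M₁₁ = det[[5, 4, -5]; [3, 5, 3]; [0, -1, -3]]
  = (5)·((5)(-3) - (3)(-1)) - (4)·((3)(-3) - (3)(0)) + (-5)·((3)(-1) - (5)(0))
  = (5)(-12) - (4)(-9) + (-5)(-3)
  = -9
M₁₂ = det[[2, 4, -5]; [1, 5, 3]; [1, -1, -3]]
  = (2)·((5)(-3) - (3)(-1)) - (4)·((1)(-3) - (3)(1)) + (-5)·((1)(-1) - (5)(1))
  = (2)(-12) - (4)(-6) + (-5)(-6)
  = 30
M₁₃ = det[[2, 5, -5]; [1, 3, 3]; [1, 0, -3]]
  = (2)·((3)(-3) - (3)(0)) - (5)·((1)(-3) - (3)(1)) + (-5)·((1)(0) - (3)(1))
  = (2)(-9) - (5)(-6) + (-5)(-3)
  = 27
M₁₄ = det[[2, 5, 4]; [1, 3, 5]; [1, 0, -1]]
  = (2)·((3)(-1) - (5)(0)) - (5)·((1)(-1) - (5)(1)) + (4)·((1)(0) - (3)(1))
  = (2)(-3) - (5)(-6) + (4)(-3)
  = 12

det(A) = (5)(-9) - (-3)(30) + (3)(27) - (2)(12) = 102

det(A) = 102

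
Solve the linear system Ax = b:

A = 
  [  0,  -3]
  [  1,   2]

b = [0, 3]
Row reduce the augmented matrix [A|b]:
Swap R1 ↔ R2
REF = 
  [  1,   2,   3]
  [  0,  -3,   0]

Back-substitution:
x₂ = 0 / (-3) = 0
x₁ = (3 - (2)(0)) / 1 = 3

x = [3, 0]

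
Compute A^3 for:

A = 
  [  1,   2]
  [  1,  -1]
A² = A·A:
A²[1,1] = (1)(1) + (2)(1) = 3
A²[1,2] = (1)(2) + (2)(-1) = 0
A²[2,1] = (1)(1) + (-1)(1) = 0
A²[2,2] = (1)(2) + (-1)(-1) = 3
A² = 
  [  3,   0]
  [  0,   3]

A^3 = A^2·A:
A^3[1,1] = (3)(1) + (0)(1) = 3
A^3[1,2] = (3)(2) + (0)(-1) = 6
A^3[2,1] = (0)(1) + (3)(1) = 3
A^3[2,2] = (0)(2) + (3)(-1) = -3
A^3 = 
  [  3,   6]
  [  3,  -3]

Therefore
A^3 = 
  [  3,   6]
  [  3,  -3]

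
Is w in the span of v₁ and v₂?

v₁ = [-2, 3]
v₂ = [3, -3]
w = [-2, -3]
Yes

Form the augmented matrix and row-reduce:
[v₁|v₂|w] = 
  [ -2,   3,  -2]
  [  3,  -3,  -3]
R2 → R2 + (3/2)·R1
REF = 
  [ -2,   3,  -2]
  [  0, 3/2,  -6]

No row of the form [0 0 | nonzero], so the system is consistent. Back-substitution gives c₁ = -5, c₂ = -4: w = (-5)·v₁ + (-4)·v₂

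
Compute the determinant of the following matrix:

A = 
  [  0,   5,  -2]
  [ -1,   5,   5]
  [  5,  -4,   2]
Cofactor expansion along row 1:
det(A) = (0)·((5)(2) - (5)(-4)) - (5)·((-1)(2) - (5)(5)) + (-2)·((-1)(-4) - (5)(5))
  = (0)(30) - (5)(-27) + (-2)(-21)
  = 177

det(A) = 177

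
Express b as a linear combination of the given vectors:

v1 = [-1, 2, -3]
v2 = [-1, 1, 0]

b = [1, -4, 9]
c1 = -3, c2 = 2

b = -3·v1 + 2·v2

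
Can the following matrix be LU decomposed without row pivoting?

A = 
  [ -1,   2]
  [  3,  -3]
Yes.
A[1,1] = -1 ≠ 0, so Gaussian elimination proceeds without a row swap: multiplier ℓ₂₁ = (3)/(-1) = -3, and U[2,2] = -3 - (-3)(2) = 3.
L = 
  [  1,   0]
  [ -3,   1]
U = 
  [ -1,   2]
  [  0,   3]
Check row 2 of LU: [(-3)(-1), (-3)(2) + 3] = [3, -3] = row 2 of A ✓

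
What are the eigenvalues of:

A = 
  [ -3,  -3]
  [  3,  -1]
λ = -2 + 2i√2, -2 - 2i√2  (≈ -2 + 2.828i, -2 - 2.828i)

tr(A) = -4, det(A) = 12
Characteristic polynomial: λ² - tr(A)λ + det(A) = λ² + 4λ + 12
λ² + 4λ + 12 = 0  ⇒  λ = (-4 ± √((4)² - 4·(12)))/2 = (-4 ± √(-32))/2
  = -2 + 2i√2,  -2 - 2i√2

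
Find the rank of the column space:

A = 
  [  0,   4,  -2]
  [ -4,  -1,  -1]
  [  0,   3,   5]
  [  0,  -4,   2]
dim(Col(A)) = 3

Row reduce:
Swap R1 ↔ R2
R3 → R3 - (3/4)·R2
R4 → R4 + (1)·R2
REF = 
  [  -4,   -1,   -1]
  [   0,    4,   -2]
  [   0,    0, 13/2]
  [   0,    0,    0]
Pivot columns: 1, 2, 3 → 3 pivots.
dim(Col(A)) = number of pivot columns = 3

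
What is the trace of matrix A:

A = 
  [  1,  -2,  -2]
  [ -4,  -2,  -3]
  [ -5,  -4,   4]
3

tr(A) = 1 + -2 + 4 = 3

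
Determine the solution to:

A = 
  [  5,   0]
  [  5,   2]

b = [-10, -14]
x = [-2, -2]

Row reduce the augmented matrix [A|b]:
R2 → R2 - (1)·R1
REF = 
  [  5,   0, -10]
  [  0,   2,  -4]

Back-substitution:
x₂ = (-4) / 2 = -2
x₁ = (-10 - (0)(-2)) / 5 = -2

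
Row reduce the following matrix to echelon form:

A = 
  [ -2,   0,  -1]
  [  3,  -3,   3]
Row operations:
R2 → R2 + (3/2)·R1

Resulting echelon form:
REF = 
  [ -2,   0,  -1]
  [  0,  -3, 3/2]

Rank = 2 (number of non-zero pivot rows).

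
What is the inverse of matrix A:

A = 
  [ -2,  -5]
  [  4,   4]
det(A) = (-2)(4) - (-5)(4) = 12
For a 2×2 matrix, A⁻¹ = (1/det(A)) · [[d, -b], [-c, a]]
    = (1/12) · [[4, 5], [-4, -2]]

A⁻¹ = 
  [ 1/3, 5/12]
  [-1/3, -1/6]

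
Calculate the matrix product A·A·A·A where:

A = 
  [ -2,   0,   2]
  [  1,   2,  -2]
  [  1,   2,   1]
A^4 = 
  [ 26,  12, -26]
  [-16, -32,   8]
  [ -7,  -2, -25]

A² = A·A:
A²[1,1] = (-2)(-2) + (0)(1) + (2)(1) = 6
A²[1,2] = (-2)(0) + (0)(2) + (2)(2) = 4
A²[1,3] = (-2)(2) + (0)(-2) + (2)(1) = -2
A²[2,1] = (1)(-2) + (2)(1) + (-2)(1) = -2
A²[2,2] = (1)(0) + (2)(2) + (-2)(2) = 0
A²[2,3] = (1)(2) + (2)(-2) + (-2)(1) = -4
A²[3,1] = (1)(-2) + (2)(1) + (1)(1) = 1
A²[3,2] = (1)(0) + (2)(2) + (1)(2) = 6
A²[3,3] = (1)(2) + (2)(-2) + (1)(1) = -1
A² = 
  [  6,   4,  -2]
  [ -2,   0,  -4]
  [  1,   6,  -1]

A^3 = A^2·A:
A^3[1,1] = (6)(-2) + (4)(1) + (-2)(1) = -10
A^3[1,2] = (6)(0) + (4)(2) + (-2)(2) = 4
A^3[1,3] = (6)(2) + (4)(-2) + (-2)(1) = 2
A^3[2,1] = (-2)(-2) + (0)(1) + (-4)(1) = 0
A^3[2,2] = (-2)(0) + (0)(2) + (-4)(2) = -8
A^3[2,3] = (-2)(2) + (0)(-2) + (-4)(1) = -8
A^3[3,1] = (1)(-2) + (6)(1) + (-1)(1) = 3
A^3[3,2] = (1)(0) + (6)(2) + (-1)(2) = 10
A^3[3,3] = (1)(2) + (6)(-2) + (-1)(1) = -11
A^3 = 
  [-10,   4,   2]
  [  0,  -8,  -8]
  [  3,  10, -11]

A^4 = A^3·A:
A^4[1,1] = (-10)(-2) + (4)(1) + (2)(1) = 26
A^4[1,2] = (-10)(0) + (4)(2) + (2)(2) = 12
A^4[1,3] = (-10)(2) + (4)(-2) + (2)(1) = -26
A^4[2,1] = (0)(-2) + (-8)(1) + (-8)(1) = -16
A^4[2,2] = (0)(0) + (-8)(2) + (-8)(2) = -32
A^4[2,3] = (0)(2) + (-8)(-2) + (-8)(1) = 8
A^4[3,1] = (3)(-2) + (10)(1) + (-11)(1) = -7
A^4[3,2] = (3)(0) + (10)(2) + (-11)(2) = -2
A^4[3,3] = (3)(2) + (10)(-2) + (-11)(1) = -25
A^4 = 
  [ 26,  12, -26]
  [-16, -32,   8]
  [ -7,  -2, -25]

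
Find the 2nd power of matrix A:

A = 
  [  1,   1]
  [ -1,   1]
A² = A·A:
A²[1,1] = (1)(1) + (1)(-1) = 0
A²[1,2] = (1)(1) + (1)(1) = 2
A²[2,1] = (-1)(1) + (1)(-1) = -2
A²[2,2] = (-1)(1) + (1)(1) = 0
A² = 
  [  0,   2]
  [ -2,   0]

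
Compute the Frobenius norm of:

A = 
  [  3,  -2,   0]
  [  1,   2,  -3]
||A||_F = 5.196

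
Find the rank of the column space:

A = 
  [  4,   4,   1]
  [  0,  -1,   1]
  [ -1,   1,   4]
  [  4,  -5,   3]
dim(Col(A)) = 3

Row reduce:
R3 → R3 + (1/4)·R1
R4 → R4 - (1)·R1
R3 → R3 + (2)·R2
R4 → R4 - (9)·R2
R4 → R4 + (28/25)·R3
REF = 
  [   4,    4,    1]
  [   0,   -1,    1]
  [   0,    0, 25/4]
  [   0,    0,    0]
Pivot columns: 1, 2, 3 → 3 pivots.
dim(Col(A)) = number of pivot columns = 3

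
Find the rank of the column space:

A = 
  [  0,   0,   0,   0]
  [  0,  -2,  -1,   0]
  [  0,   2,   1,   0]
dim(Col(A)) = 1

Row reduce:
Swap R1 ↔ R2
R3 → R3 + (1)·R1
REF = 
  [  0,  -2,  -1,   0]
  [  0,   0,   0,   0]
  [  0,   0,   0,   0]
Pivot columns: 2 → 1 pivot.
dim(Col(A)) = number of pivot columns = 1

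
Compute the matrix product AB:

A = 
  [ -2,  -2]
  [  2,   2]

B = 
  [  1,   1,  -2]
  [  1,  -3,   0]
AB = 
  [ -4,   4,   4]
  [  4,  -4,  -4]

A is 2×2 and B is 2×3, so AB is 2×3. Each entry is (row of A)·(column of B):
AB[1,1] = (-2)(1) + (-2)(1) = -4
AB[1,2] = (-2)(1) + (-2)(-3) = 4
AB[1,3] = (-2)(-2) + (-2)(0) = 4
AB[2,1] = (2)(1) + (2)(1) = 4
AB[2,2] = (2)(1) + (2)(-3) = -4
AB[2,3] = (2)(-2) + (2)(0) = -4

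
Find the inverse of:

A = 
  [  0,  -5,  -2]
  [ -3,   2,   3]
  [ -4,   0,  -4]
det(A) = (0)·((2)(-4) - (3)(0)) - (-5)·((-3)(-4) - (3)(-4)) + (-2)·((-3)(0) - (2)(-4))
  = (0)(-8) - (-5)(24) + (-2)(8)
  = 104
det(A) = 104 ≠ 0, so A is invertible.

Cofactors Cᵢⱼ = (-1)ⁱ⁺ʲ·Mᵢⱼ:
C = 
  [ -8, -24,   8]
  [-20,  -8,  20]
  [-11,   6, -15]

adj(A) = Cᵀ:
adj(A) = 
  [ -8, -20, -11]
  [-24,  -8,   6]
  [  8,  20, -15]

A⁻¹ = (1/104) · adj(A):
A⁻¹ = 
  [  -1/13,   -5/26, -11/104]
  [  -3/13,   -1/13,    3/52]
  [   1/13,    5/26, -15/104]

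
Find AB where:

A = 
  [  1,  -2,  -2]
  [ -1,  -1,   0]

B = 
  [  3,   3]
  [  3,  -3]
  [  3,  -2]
A is 2×3 and B is 3×2, so AB is 2×2. Each entry is (row of A)·(column of B):
AB[1,1] = (1)(3) + (-2)(3) + (-2)(3) = -9
AB[1,2] = (1)(3) + (-2)(-3) + (-2)(-2) = 13
AB[2,1] = (-1)(3) + (-1)(3) + (0)(3) = -6
AB[2,2] = (-1)(3) + (-1)(-3) + (0)(-2) = 0

AB = 
  [ -9,  13]
  [ -6,   0]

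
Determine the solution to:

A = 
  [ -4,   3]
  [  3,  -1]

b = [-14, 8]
x = [2, -2]

Row reduce the augmented matrix [A|b]:
R2 → R2 + (3/4)·R1
REF = 
  [  -4,    3,  -14]
  [   0,  5/4, -5/2]

Back-substitution:
x₂ = (-5/2) / (5/4) = -2
x₁ = (-14 - (3)(-2)) / (-4) = 2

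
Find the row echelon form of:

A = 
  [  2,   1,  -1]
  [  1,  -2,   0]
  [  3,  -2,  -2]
Row operations:
R2 → R2 - (1/2)·R1
R3 → R3 - (3/2)·R1
R3 → R3 - (7/5)·R2

Resulting echelon form:
REF = 
  [   2,    1,   -1]
  [   0, -5/2,  1/2]
  [   0,    0, -6/5]

Rank = 3 (number of non-zero pivot rows).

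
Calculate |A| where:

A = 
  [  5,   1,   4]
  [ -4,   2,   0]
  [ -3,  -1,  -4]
-16

Cofactor expansion along row 1:
det(A) = (5)·((2)(-4) - (0)(-1)) - (1)·((-4)(-4) - (0)(-3)) + (4)·((-4)(-1) - (2)(-3))
  = (5)(-8) - (1)(16) + (4)(10)
  = -16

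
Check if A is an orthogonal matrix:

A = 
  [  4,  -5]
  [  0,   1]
No

AᵀA = 
  [ 16, -20]
  [-20,  26]
≠ I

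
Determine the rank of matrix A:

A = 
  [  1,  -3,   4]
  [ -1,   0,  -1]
rank(A) = 2

Row reduce:
R2 → R2 + (1)·R1
REF = 
  [  1,  -3,   4]
  [  0,  -3,   3]
Pivot columns: 1, 2 → 2 pivots.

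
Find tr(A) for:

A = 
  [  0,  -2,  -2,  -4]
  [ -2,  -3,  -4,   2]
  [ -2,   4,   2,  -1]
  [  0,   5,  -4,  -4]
-5

tr(A) = 0 + -3 + 2 + -4 = -5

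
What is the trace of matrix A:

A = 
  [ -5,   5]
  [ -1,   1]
-4

tr(A) = -5 + 1 = -4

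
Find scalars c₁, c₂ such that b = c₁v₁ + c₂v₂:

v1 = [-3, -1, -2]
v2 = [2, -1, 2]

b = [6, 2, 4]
c1 = -2, c2 = 0

b = -2·v1 + 0·v2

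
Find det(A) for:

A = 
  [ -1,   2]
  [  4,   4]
For a 2×2 matrix, det = ad - bc = (-1)(4) - (2)(4) = -12

det(A) = -12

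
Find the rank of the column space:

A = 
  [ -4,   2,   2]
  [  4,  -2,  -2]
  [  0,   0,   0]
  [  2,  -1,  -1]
dim(Col(A)) = 1

Row reduce:
R2 → R2 + (1)·R1
R4 → R4 + (1/2)·R1
REF = 
  [ -4,   2,   2]
  [  0,   0,   0]
  [  0,   0,   0]
  [  0,   0,   0]
Pivot columns: 1 → 1 pivot.
dim(Col(A)) = number of pivot columns = 1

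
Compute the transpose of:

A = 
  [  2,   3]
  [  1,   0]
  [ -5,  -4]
Aᵀ = 
  [  2,   1,  -5]
  [  3,   0,  -4]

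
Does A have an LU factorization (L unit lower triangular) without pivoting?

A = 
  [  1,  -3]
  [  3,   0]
Yes.
A[1,1] = 1 ≠ 0, so Gaussian elimination proceeds without a row swap: multiplier ℓ₂₁ = (3)/(1) = 3, and U[2,2] = 0 - (3)(-3) = 9.
L = 
  [  1,   0]
  [  3,   1]
U = 
  [  1,  -3]
  [  0,   9]
Check row 2 of LU: [(3)(1), (3)(-3) + 9] = [3, 0] = row 2 of A ✓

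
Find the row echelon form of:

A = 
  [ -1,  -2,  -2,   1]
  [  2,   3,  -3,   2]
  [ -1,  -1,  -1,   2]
Row operations:
R2 → R2 + (2)·R1
R3 → R3 - (1)·R1
R3 → R3 + (1)·R2

Resulting echelon form:
REF = 
  [ -1,  -2,  -2,   1]
  [  0,  -1,  -7,   4]
  [  0,   0,  -6,   5]

Rank = 3 (number of non-zero pivot rows).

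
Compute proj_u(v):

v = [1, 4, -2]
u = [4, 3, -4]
v·u = (1)(4) + (4)(3) + (-2)(-4) = 24
u·u = (4)² + (3)² + (-4)² = 41
proj_u(v) = (v·u / u·u) × u = (24/41) × u

proj_u(v) = [96/41, 72/41, -96/41]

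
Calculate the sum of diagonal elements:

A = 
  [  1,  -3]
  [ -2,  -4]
-3

tr(A) = 1 + -4 = -3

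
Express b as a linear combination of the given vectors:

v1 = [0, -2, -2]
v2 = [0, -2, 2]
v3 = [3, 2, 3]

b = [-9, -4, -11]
c1 = 0, c2 = -1, c3 = -3

b = 0·v1 + -1·v2 + -3·v3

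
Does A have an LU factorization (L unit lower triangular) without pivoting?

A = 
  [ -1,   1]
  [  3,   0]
Yes.
A[1,1] = -1 ≠ 0, so Gaussian elimination proceeds without a row swap: multiplier ℓ₂₁ = (3)/(-1) = -3, and U[2,2] = 0 - (-3)(1) = 3.
L = 
  [  1,   0]
  [ -3,   1]
U = 
  [ -1,   1]
  [  0,   3]
Check row 2 of LU: [(-3)(-1), (-3)(1) + 3] = [3, 0] = row 2 of A ✓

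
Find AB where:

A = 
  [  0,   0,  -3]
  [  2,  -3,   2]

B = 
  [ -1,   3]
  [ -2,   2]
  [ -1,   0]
A is 2×3 and B is 3×2, so AB is 2×2. Each entry is (row of A)·(column of B):
AB[1,1] = (0)(-1) + (0)(-2) + (-3)(-1) = 3
AB[1,2] = (0)(3) + (0)(2) + (-3)(0) = 0
AB[2,1] = (2)(-1) + (-3)(-2) + (2)(-1) = 2
AB[2,2] = (2)(3) + (-3)(2) + (2)(0) = 0

AB = 
  [  3,   0]
  [  2,   0]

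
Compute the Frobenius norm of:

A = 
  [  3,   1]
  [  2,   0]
||A||_F = 3.742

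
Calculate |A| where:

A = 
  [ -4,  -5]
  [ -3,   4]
-31

For a 2×2 matrix, det = ad - bc = (-4)(4) - (-5)(-3) = -31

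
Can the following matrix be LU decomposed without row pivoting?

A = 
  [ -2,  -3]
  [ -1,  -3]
Yes.
A[1,1] = -2 ≠ 0, so Gaussian elimination proceeds without a row swap: multiplier ℓ₂₁ = (-1)/(-2) = 1/2, and U[2,2] = -3 - (1/2)(-3) = -3/2.
L = 
  [  1,   0]
  [1/2,   1]
U = 
  [  -2,   -3]
  [   0, -3/2]
Check row 2 of LU: [(1/2)(-2), (1/2)(-3) + (-3/2)] = [-1, -3] = row 2 of A ✓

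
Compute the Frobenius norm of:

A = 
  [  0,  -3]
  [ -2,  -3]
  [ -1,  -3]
||A||_F = 5.657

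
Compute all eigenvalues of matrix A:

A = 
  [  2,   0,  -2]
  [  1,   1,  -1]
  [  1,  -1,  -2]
Characteristic polynomial: det(λI - A) = λ³ - λ² - 3λ + 2
Testing integer divisors of the constant term: p(2) = 0, so (λ - 2) is a factor:
p(λ) = (λ - 2)(λ² + λ - 1)
λ² + λ - 1 = 0  ⇒  λ = (-1 ± √((1)² - 4·(-1)))/2 = (-1 ± √(5))/2
  = (-1 + √5)/2,  (-1 - √5)/2

λ = 2, (-1 + √5)/2, (-1 - √5)/2  (≈ 2, 0.618, -1.618)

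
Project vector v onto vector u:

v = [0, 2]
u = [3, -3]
proj_u(v) = [-1, 1]

v·u = (0)(3) + (2)(-3) = -6
u·u = (3)² + (-3)² = 18
proj_u(v) = (v·u / u·u) × u = (-6/18) × u = (-1/3) × u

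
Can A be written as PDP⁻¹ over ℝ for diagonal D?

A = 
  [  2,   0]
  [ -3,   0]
Yes

tr(A) = 2, det(A) = 0
Characteristic polynomial: λ² - tr(A)λ + det(A) = λ² - 2λ
λ² - 2λ = λ(λ - 2)
Eigenvalues: 2, 0
λ=0: alg. mult. = 1, geom. mult. = 2 - rank(A - (0)I) = 2 - 1 = 1
λ=2: alg. mult. = 1, geom. mult. = 2 - rank(A - (2)I) = 2 - 1 = 1
Sum of geometric multiplicities equals n, so A has n independent eigenvectors.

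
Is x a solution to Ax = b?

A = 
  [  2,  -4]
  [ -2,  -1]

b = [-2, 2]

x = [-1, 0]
Yes

Ax = [-2, 2] = b ✓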